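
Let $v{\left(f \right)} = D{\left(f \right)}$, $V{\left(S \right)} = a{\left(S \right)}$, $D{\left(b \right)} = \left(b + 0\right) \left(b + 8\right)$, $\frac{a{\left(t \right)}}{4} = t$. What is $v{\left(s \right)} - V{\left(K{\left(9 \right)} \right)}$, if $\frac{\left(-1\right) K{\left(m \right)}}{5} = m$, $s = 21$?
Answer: $789$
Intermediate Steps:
$a{\left(t \right)} = 4 t$
$K{\left(m \right)} = - 5 m$
$D{\left(b \right)} = b \left(8 + b\right)$
$V{\left(S \right)} = 4 S$
$v{\left(f \right)} = f \left(8 + f\right)$
$v{\left(s \right)} - V{\left(K{\left(9 \right)} \right)} = 21 \left(8 + 21\right) - 4 \left(\left(-5\right) 9\right) = 21 \cdot 29 - 4 \left(-45\right) = 609 - -180 = 609 + 180 = 789$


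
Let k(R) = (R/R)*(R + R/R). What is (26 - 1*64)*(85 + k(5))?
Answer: -3458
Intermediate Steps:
k(R) = 1 + R (k(R) = 1*(R + 1) = 1*(1 + R) = 1 + R)
(26 - 1*64)*(85 + k(5)) = (26 - 1*64)*(85 + (1 + 5)) = (26 - 64)*(85 + 6) = -38*91 = -3458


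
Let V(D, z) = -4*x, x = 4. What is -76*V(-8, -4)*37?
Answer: 44992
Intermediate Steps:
V(D, z) = -16 (V(D, z) = -4*4 = -16)
-76*V(-8, -4)*37 = -76*(-16)*37 = 1216*37 = 44992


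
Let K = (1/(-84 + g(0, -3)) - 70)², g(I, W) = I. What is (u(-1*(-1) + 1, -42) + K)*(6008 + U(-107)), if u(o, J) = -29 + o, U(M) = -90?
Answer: 101776725391/3528 ≈ 2.8848e+7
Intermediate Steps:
K = 34586161/7056 (K = (1/(-84 + 0) - 70)² = (1/(-84) - 70)² = (-1/84 - 70)² = (-5881/84)² = 34586161/7056 ≈ 4901.7)
(u(-1*(-1) + 1, -42) + K)*(6008 + U(-107)) = ((-29 + (-1*(-1) + 1)) + 34586161/7056)*(6008 - 90) = ((-29 + (1 + 1)) + 34586161/7056)*5918 = ((-29 + 2) + 34586161/7056)*5918 = (-27 + 34586161/7056)*5918 = (34395649/7056)*5918 = 101776725391/3528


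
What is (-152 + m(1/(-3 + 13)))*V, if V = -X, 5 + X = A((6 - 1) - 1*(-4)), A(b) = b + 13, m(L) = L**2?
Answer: 258383/100 ≈ 2583.8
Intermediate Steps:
A(b) = 13 + b
X = 17 (X = -5 + (13 + ((6 - 1) - 1*(-4))) = -5 + (13 + (5 + 4)) = -5 + (13 + 9) = -5 + 22 = 17)
V = -17 (V = -1*17 = -17)
(-152 + m(1/(-3 + 13)))*V = (-152 + (1/(-3 + 13))**2)*(-17) = (-152 + (1/10)**2)*(-17) = (-152 + 1/100)*(-17) = -15199/100*(-17) = 258383/100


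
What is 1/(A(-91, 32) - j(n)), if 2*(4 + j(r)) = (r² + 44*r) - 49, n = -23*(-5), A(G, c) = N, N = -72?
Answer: -1/9186 ≈ -0.00010886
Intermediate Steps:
A(G, c) = -72
n = 115
j(r) = -57/2 + r²/2 + 22*r (j(r) = -4 + ((r² + 44*r) - 49)/2 = -4 + (-49 + r² + 44*r)/2 = -4 + (-49/2 + r²/2 + 22*r) = -57/2 + r²/2 + 22*r)
1/(A(-91, 32) - j(n)) = 1/(-72 - (-57/2 + (½)*115² + 22*115)) = 1/(-72 - (-57/2 + (½)*13225 + 2530)) = 1/(-72 - (-57/2 + 13225/2 + 2530)) = 1/(-72 - 1*9114) = 1/(-72 - 9114) = 1/(-9186) = -1/9186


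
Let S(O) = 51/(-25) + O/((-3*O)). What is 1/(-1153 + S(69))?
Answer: -75/86653 ≈ -0.00086552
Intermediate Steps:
S(O) = -178/75 (S(O) = 51*(-1/25) + O*(-1/(3*O)) = -51/25 - 1/3 = -178/75)
1/(-1153 + S(69)) = 1/(-1153 - 178/75) = 1/(-86653/75) = -75/86653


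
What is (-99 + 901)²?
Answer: 643204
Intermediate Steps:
(-99 + 901)² = 802² = 643204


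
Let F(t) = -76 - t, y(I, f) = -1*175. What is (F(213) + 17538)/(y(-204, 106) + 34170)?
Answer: 17249/33995 ≈ 0.50740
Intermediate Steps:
y(I, f) = -175
(F(213) + 17538)/(y(-204, 106) + 34170) = ((-76 - 1*213) + 17538)/(-175 + 34170) = ((-76 - 213) + 17538)/33995 = (-289 + 17538)*(1/33995) = 17249*(1/33995) = 17249/33995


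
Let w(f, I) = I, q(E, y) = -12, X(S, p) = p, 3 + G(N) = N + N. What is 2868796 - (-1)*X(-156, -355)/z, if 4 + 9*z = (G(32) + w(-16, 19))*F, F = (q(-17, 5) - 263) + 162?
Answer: 25945394219/9044 ≈ 2.8688e+6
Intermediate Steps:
G(N) = -3 + 2*N (G(N) = -3 + (N + N) = -3 + 2*N)
F = -113 (F = (-12 - 263) + 162 = -275 + 162 = -113)
z = -9044/9 (z = -4/9 + (((-3 + 2*32) + 19)*(-113))/9 = -4/9 + (((-3 + 64) + 19)*(-113))/9 = -4/9 + ((61 + 19)*(-113))/9 = -4/9 + (80*(-113))/9 = -4/9 + (1/9)*(-9040) = -4/9 - 9040/9 = -9044/9 ≈ -1004.9)
2868796 - (-1)*X(-156, -355)/z = 2868796 - (-1)*(-355/(-9044/9)) = 2868796 - (-1)*(-355*(-9/9044)) = 2868796 - (-1)*3195/9044 = 2868796 - 1*(-3195/9044) = 2868796 + 3195/9044 = 25945394219/9044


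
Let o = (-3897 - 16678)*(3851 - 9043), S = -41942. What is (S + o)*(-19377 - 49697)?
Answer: -7375960577892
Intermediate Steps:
o = 106825400 (o = -20575*(-5192) = 106825400)
(S + o)*(-19377 - 49697) = (-41942 + 106825400)*(-19377 - 49697) = 106783458*(-69074) = -7375960577892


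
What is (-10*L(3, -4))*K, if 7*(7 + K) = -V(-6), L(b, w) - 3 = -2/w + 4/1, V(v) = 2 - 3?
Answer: 3600/7 ≈ 514.29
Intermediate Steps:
V(v) = -1
L(b, w) = 7 - 2/w (L(b, w) = 3 + (-2/w + 4/1) = 3 + (-2/w + 4*1) = 3 + (-2/w + 4) = 3 + (4 - 2/w) = 7 - 2/w)
K = -48/7 (K = -7 + (-1*(-1))/7 = -7 + (1/7)*1 = -7 + 1/7 = -48/7 ≈ -6.8571)
(-10*L(3, -4))*K = -10*(7 - 2/(-4))*(-48/7) = -10*(7 - 2*(-1/4))*(-48/7) = -10*(7 + 1/2)*(-48/7) = -10*15/2*(-48/7) = -75*(-48/7) = 3600/7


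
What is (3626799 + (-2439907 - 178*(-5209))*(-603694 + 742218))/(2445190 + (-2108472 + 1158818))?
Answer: -69847440207/498512 ≈ -1.4011e+5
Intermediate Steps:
(3626799 + (-2439907 - 178*(-5209))*(-603694 + 742218))/(2445190 + (-2108472 + 1158818)) = (3626799 + (-2439907 + 927202)*138524)/(2445190 - 949654) = (3626799 - 1512705*138524)/1495536 = (3626799 - 209545947420)*(1/1495536) = -209542320621*1/1495536 = -69847440207/498512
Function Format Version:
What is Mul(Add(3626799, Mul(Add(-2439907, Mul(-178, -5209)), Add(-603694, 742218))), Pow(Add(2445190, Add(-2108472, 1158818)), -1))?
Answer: Rational(-69847440207, 498512) ≈ -1.4011e+5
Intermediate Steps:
Mul(Add(3626799, Mul(Add(-2439907, Mul(-178, -5209)), Add(-603694, 742218))), Pow(Add(2445190, Add(-2108472, 1158818)), -1)) = Mul(Add(3626799, Mul(Add(-2439907, 927202), 138524)), Pow(Add(2445190, -949654), -1)) = Mul(Add(3626799, Mul(-1512705, 138524)), Pow(1495536, -1)) = Mul(Add(3626799, -209545947420), Rational(1, 1495536)) = Mul(-209542320621, Rational(1, 1495536)) = Rational(-69847440207, 498512)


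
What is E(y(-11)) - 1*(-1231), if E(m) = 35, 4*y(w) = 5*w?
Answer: 1266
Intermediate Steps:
y(w) = 5*w/4 (y(w) = (5*w)/4 = 5*w/4)
E(y(-11)) - 1*(-1231) = 35 - 1*(-1231) = 35 + 1231 = 1266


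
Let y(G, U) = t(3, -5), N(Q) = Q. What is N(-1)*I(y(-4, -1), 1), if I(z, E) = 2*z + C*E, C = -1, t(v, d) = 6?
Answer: -11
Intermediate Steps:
y(G, U) = 6
I(z, E) = -E + 2*z (I(z, E) = 2*z - E = -E + 2*z)
N(-1)*I(y(-4, -1), 1) = -(-1*1 + 2*6) = -(-1 + 12) = -1*11 = -11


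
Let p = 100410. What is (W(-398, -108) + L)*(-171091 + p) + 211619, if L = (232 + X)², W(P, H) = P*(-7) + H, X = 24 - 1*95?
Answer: -2021194300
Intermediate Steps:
X = -71 (X = 24 - 95 = -71)
W(P, H) = H - 7*P (W(P, H) = -7*P + H = H - 7*P)
L = 25921 (L = (232 - 71)² = 161² = 25921)
(W(-398, -108) + L)*(-171091 + p) + 211619 = ((-108 - 7*(-398)) + 25921)*(-171091 + 100410) + 211619 = ((-108 + 2786) + 25921)*(-70681) + 211619 = (2678 + 25921)*(-70681) + 211619 = 28599*(-70681) + 211619 = -2021405919 + 211619 = -2021194300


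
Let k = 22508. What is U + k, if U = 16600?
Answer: 39108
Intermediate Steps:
U + k = 16600 + 22508 = 39108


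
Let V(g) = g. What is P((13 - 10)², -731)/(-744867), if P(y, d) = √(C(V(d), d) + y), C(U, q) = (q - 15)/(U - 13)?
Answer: -61*√93/138545262 ≈ -4.2460e-6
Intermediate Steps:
C(U, q) = (-15 + q)/(-13 + U)
P(y, d) = √(y + (-15 + d)/(-13 + d)) (P(y, d) = √((-15 + d)/(-13 + d) + y) = √(y + (-15 + d)/(-13 + d)))
P((13 - 10)², -731)/(-744867) = √((-15 - 731 + (13 - 10)²*(-13 - 731))/(-13 - 731))/(-744867) = √((-15 - 731 + 3²*(-744))/(-744))*(-1/744867) = √(-(-15 - 731 + 9*(-744))/744)*(-1/744867) = √(-(-15 - 731 - 6696)/744)*(-1/744867) = √(-1/744*(-7442))*(-1/744867) = √(3721/372)*(-1/744867) = (61*√93/186)*(-1/744867) = -61*√93/138545262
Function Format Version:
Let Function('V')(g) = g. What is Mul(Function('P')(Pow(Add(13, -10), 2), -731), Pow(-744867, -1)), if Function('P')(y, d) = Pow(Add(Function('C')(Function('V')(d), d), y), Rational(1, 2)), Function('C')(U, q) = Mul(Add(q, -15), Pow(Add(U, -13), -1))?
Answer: Mul(Rational(-61, 138545262), Pow(93, Rational(1, 2))) ≈ -4.2460e-6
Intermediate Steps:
Function('C')(U, q) = Mul(Pow(Add(-13, U), -1), Add(-15, q)) (Function('C')(U, q) = Mul(Add(-15, q), Pow(Add(-13, U), -1)) = Mul(Pow(Add(-13, U), -1), Add(-15, q)))
Function('P')(y, d) = Pow(Add(y, Mul(Pow(Add(-13, d), -1), Add(-15, d))), Rational(1, 2)) (Function('P')(y, d) = Pow(Add(Mul(Pow(Add(-13, d), -1), Add(-15, d)), y), Rational(1, 2)) = Pow(Add(y, Mul(Pow(Add(-13, d), -1), Add(-15, d))), Rational(1, 2)))
Mul(Function('P')(Pow(Add(13, -10), 2), -731), Pow(-744867, -1)) = Mul(Pow(Mul(Pow(Add(-13, -731), -1), Add(-15, -731, Mul(Pow(Add(13, -10), 2), Add(-13, -731)))), Rational(1, 2)), Pow(-744867, -1)) = Mul(Pow(Mul(Pow(-744, -1), Add(-15, -731, Mul(Pow(3, 2), -744))), Rational(1, 2)), Rational(-1, 744867)) = Mul(Pow(Mul(Rational(-1, 744), Add(-15, -731, Mul(9, -744))), Rational(1, 2)), Rational(-1, 744867)) = Mul(Pow(Mul(Rational(-1, 744), Add(-15, -731, -6696)), Rational(1, 2)), Rational(-1, 744867)) = Mul(Pow(Mul(Rational(-1, 744), -7442), Rational(1, 2)), Rational(-1, 744867)) = Mul(Pow(Rational(3721, 372), Rational(1, 2)), Rational(-1, 744867)) = Mul(Mul(Rational(61, 186), Pow(93, Rational(1, 2))), Rational(-1, 744867)) = Mul(Rational(-61, 138545262), Pow(93, Rational(1, 2)))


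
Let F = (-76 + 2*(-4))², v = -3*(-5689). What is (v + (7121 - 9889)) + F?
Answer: 21355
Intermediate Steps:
v = 17067
F = 7056 (F = (-76 - 8)² = (-84)² = 7056)
(v + (7121 - 9889)) + F = (17067 + (7121 - 9889)) + 7056 = (17067 - 2768) + 7056 = 14299 + 7056 = 21355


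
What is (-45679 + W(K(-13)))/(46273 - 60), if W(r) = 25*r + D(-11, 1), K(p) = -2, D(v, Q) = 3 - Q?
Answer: -45727/46213 ≈ -0.98948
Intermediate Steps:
W(r) = 2 + 25*r (W(r) = 25*r + (3 - 1*1) = 25*r + (3 - 1) = 25*r + 2 = 2 + 25*r)
(-45679 + W(K(-13)))/(46273 - 60) = (-45679 + (2 + 25*(-2)))/(46273 - 60) = (-45679 + (2 - 50))/46213 = (-45679 - 48)*(1/46213) = -45727*1/46213 = -45727/46213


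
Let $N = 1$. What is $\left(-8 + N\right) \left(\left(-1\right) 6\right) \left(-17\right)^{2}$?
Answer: $12138$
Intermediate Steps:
$\left(-8 + N\right) \left(\left(-1\right) 6\right) \left(-17\right)^{2} = \left(-8 + 1\right) \left(\left(-1\right) 6\right) \left(-17\right)^{2} = \left(-7\right) \left(-6\right) 289 = 42 \cdot 289 = 12138$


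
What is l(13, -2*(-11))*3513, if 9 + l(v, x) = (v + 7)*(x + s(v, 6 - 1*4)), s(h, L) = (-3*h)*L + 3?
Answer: -3755397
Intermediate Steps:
s(h, L) = 3 - 3*L*h (s(h, L) = -3*L*h + 3 = 3 - 3*L*h)
l(v, x) = -9 + (7 + v)*(3 + x - 6*v) (l(v, x) = -9 + (v + 7)*(x + (3 - 3*(6 - 1*4)*v)) = -9 + (7 + v)*(x + (3 - 3*(6 - 4)*v)) = -9 + (7 + v)*(x + (3 - 3*2*v)) = -9 + (7 + v)*(x + (3 - 6*v)) = -9 + (7 + v)*(3 + x - 6*v))
l(13, -2*(-11))*3513 = (12 - 39*13 - 6*13² + 7*(-2*(-11)) + 13*(-2*(-11)))*3513 = (12 - 507 - 6*169 + 7*22 + 13*22)*3513 = (12 - 507 - 1014 + 154 + 286)*3513 = -1069*3513 = -3755397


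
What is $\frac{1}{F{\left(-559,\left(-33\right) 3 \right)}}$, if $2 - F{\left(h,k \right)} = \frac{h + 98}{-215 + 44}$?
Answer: $- \frac{171}{119} \approx -1.437$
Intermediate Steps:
$F{\left(h,k \right)} = \frac{440}{171} + \frac{h}{171}$ ($F{\left(h,k \right)} = 2 - \frac{h + 98}{-215 + 44} = 2 - \frac{98 + h}{-171} = 2 - \left(98 + h\right) \left(- \frac{1}{171}\right) = 2 - \left(- \frac{98}{171} - \frac{h}{171}\right) = 2 + \left(\frac{98}{171} + \frac{h}{171}\right) = \frac{440}{171} + \frac{h}{171}$)
$\frac{1}{F{\left(-559,\left(-33\right) 3 \right)}} = \frac{1}{\frac{440}{171} + \frac{1}{171} \left(-559\right)} = \frac{1}{\frac{440}{171} - \frac{559}{171}} = \frac{1}{- \frac{119}{171}} = - \frac{171}{119}$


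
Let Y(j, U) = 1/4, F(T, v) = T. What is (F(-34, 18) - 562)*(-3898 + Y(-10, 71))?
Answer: 2323059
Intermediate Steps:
Y(j, U) = ¼
(F(-34, 18) - 562)*(-3898 + Y(-10, 71)) = (-34 - 562)*(-3898 + ¼) = -596*(-15591/4) = 2323059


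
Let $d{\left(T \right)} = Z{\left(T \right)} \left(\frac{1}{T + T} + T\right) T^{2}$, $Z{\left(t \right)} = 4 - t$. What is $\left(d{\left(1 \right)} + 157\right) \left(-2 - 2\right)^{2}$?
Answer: $2584$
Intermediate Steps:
$d{\left(T \right)} = T^{2} \left(4 - T\right) \left(T + \frac{1}{2 T}\right)$ ($d{\left(T \right)} = \left(4 - T\right) \left(\frac{1}{T + T} + T\right) T^{2} = \left(4 - T\right) \left(\frac{1}{2 T} + T\right) T^{2} = \left(4 - T\right) \left(T + \frac{1}{2 T}\right) T^{2} = T^{2} \left(4 - T\right) \left(T + \frac{1}{2 T}\right)$)
$\left(d{\left(1 \right)} + 157\right) \left(-2 - 2\right)^{2} = \left(\left(- \frac{1}{2}\right) 1 \left(1 + 2 \cdot 1^{2}\right) \left(-4 + 1\right) + 157\right) \left(-2 - 2\right)^{2} = \left(\left(- \frac{1}{2}\right) 1 \left(1 + 2 \cdot 1\right) \left(-3\right) + 157\right) \left(-4\right)^{2} = \left(\left(- \frac{1}{2}\right) 1 \left(1 + 2\right) \left(-3\right) + 157\right) 16 = \left(\left(- \frac{1}{2}\right) 1 \cdot 3 \left(-3\right) + 157\right) 16 = \left(\frac{9}{2} + 157\right) 16 = \frac{323}{2} \cdot 16 = 2584$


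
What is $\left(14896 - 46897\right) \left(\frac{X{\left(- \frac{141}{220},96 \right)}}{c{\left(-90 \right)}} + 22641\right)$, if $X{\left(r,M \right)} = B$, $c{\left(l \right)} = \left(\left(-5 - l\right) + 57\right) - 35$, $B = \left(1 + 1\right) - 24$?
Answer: $- \frac{77524502565}{107} \approx -7.2453 \cdot 10^{8}$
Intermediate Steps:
$B = -22$ ($B = 2 - 24 = -22$)
$c{\left(l \right)} = 17 - l$ ($c{\left(l \right)} = \left(52 - l\right) - 35 = 17 - l$)
$X{\left(r,M \right)} = -22$
$\left(14896 - 46897\right) \left(\frac{X{\left(- \frac{141}{220},96 \right)}}{c{\left(-90 \right)}} + 22641\right) = \left(14896 - 46897\right) \left(- \frac{22}{17 - -90} + 22641\right) = - 32001 \left(- \frac{22}{17 + 90} + 22641\right) = - 32001 \left(- \frac{22}{107} + 22641\right) = \left(-32001\right) \frac{2422565}{107} = - \frac{77524502565}{107}$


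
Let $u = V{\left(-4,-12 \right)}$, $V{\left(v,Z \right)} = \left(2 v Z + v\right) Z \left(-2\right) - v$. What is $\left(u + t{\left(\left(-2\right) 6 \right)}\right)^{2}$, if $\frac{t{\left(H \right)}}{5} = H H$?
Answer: $8596624$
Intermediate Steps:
$t{\left(H \right)} = 5 H^{2}$ ($t{\left(H \right)} = 5 H H = 5 H^{2}$)
$V{\left(v,Z \right)} = - v - 2 Z \left(v + 2 Z v\right)$ ($V{\left(v,Z \right)} = \left(2 Z v + v\right) Z \left(-2\right) - v = \left(v + 2 Z v\right) Z \left(-2\right) - v = Z \left(v + 2 Z v\right) \left(-2\right) - v = - 2 Z \left(v + 2 Z v\right) - v = - v - 2 Z \left(v + 2 Z v\right)$)
$u = 2212$ ($u = \left(-1\right) \left(-4\right) \left(1 + 2 \left(-12\right) + 4 \left(-12\right)^{2}\right) = \left(-1\right) \left(-4\right) \left(1 - 24 + 4 \cdot 144\right) = \left(-1\right) \left(-4\right) \left(1 - 24 + 576\right) = \left(-1\right) \left(-4\right) 553 = 2212$)
$\left(u + t{\left(\left(-2\right) 6 \right)}\right)^{2} = \left(2212 + 5 \left(\left(-2\right) 6\right)^{2}\right)^{2} = \left(2212 + 5 \left(-12\right)^{2}\right)^{2} = \left(2212 + 5 \cdot 144\right)^{2} = \left(2212 + 720\right)^{2} = 2932^{2} = 8596624$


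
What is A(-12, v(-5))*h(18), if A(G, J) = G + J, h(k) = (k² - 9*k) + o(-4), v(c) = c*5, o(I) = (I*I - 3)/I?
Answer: -23495/4 ≈ -5873.8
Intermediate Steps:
o(I) = (-3 + I²)/I (o(I) = (I² - 3)/I = (-3 + I²)/I)
v(c) = 5*c
h(k) = -13/4 + k² - 9*k (h(k) = (k² - 9*k) + (-4 - 3/(-4)) = (k² - 9*k) + (-4 - 3*(-¼)) = (k² - 9*k) + (-4 + ¾) = (k² - 9*k) - 13/4 = -13/4 + k² - 9*k)
A(-12, v(-5))*h(18) = (-12 + 5*(-5))*(-13/4 + 18² - 9*18) = (-12 - 25)*(-13/4 + 324 - 162) = -37*635/4 = -23495/4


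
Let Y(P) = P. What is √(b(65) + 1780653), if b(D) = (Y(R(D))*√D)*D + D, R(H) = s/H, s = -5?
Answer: √(1780718 - 5*√65) ≈ 1334.4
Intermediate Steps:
R(H) = -5/H
b(D) = D - 5*√D (b(D) = ((-5/D)*√D)*D + D = (-5/√D)*D + D = -5*√D + D = D - 5*√D)
√(b(65) + 1780653) = √((65 - 5*√65) + 1780653) = √(1780718 - 5*√65)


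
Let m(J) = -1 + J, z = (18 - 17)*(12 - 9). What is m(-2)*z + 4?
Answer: -5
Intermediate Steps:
z = 3 (z = 1*3 = 3)
m(-2)*z + 4 = (-1 - 2)*3 + 4 = -3*3 + 4 = -9 + 4 = -5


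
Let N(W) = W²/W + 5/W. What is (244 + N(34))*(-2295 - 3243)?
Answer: -26186433/17 ≈ -1.5404e+6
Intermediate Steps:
N(W) = W + 5/W
(244 + N(34))*(-2295 - 3243) = (244 + (34 + 5/34))*(-2295 - 3243) = (244 + (34 + 5*(1/34)))*(-5538) = (244 + (34 + 5/34))*(-5538) = (244 + 1161/34)*(-5538) = (9457/34)*(-5538) = -26186433/17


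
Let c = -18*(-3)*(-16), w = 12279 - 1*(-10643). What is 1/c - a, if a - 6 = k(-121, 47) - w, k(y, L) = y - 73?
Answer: 19967039/864 ≈ 23110.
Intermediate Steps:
k(y, L) = -73 + y
w = 22922 (w = 12279 + 10643 = 22922)
c = -864 (c = 54*(-16) = -864)
a = -23110 (a = 6 + ((-73 - 121) - 1*22922) = 6 + (-194 - 22922) = 6 - 23116 = -23110)
1/c - a = 1/(-864) - 1*(-23110) = -1/864 + 23110 = 19967039/864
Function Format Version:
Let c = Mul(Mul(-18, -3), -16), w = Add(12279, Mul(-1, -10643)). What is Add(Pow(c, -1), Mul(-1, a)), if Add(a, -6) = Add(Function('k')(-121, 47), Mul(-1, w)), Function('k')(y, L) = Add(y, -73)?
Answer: Rational(19967039, 864) ≈ 23110.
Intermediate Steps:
Function('k')(y, L) = Add(-73, y)
w = 22922 (w = Add(12279, 10643) = 22922)
c = -864 (c = Mul(54, -16) = -864)
a = -23110 (a = Add(6, Add(Add(-73, -121), Mul(-1, 22922))) = Add(6, Add(-194, -22922)) = Add(6, -23116) = -23110)
Add(Pow(c, -1), Mul(-1, a)) = Add(Pow(-864, -1), Mul(-1, -23110)) = Add(Rational(-1, 864), 23110) = Rational(19967039, 864)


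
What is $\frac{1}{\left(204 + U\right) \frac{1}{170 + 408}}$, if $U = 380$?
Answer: $\frac{289}{292} \approx 0.98973$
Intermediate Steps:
$\frac{1}{\left(204 + U\right) \frac{1}{170 + 408}} = \frac{1}{\left(204 + 380\right) \frac{1}{170 + 408}} = \frac{1}{584 \cdot \frac{1}{578}} = \frac{1}{\frac{292}{289}} = \frac{289}{292}$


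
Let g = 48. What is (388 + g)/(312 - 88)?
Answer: 109/56 ≈ 1.9464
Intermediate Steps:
(388 + g)/(312 - 88) = (388 + 48)/(312 - 88) = 436/224 = 436*(1/224) = 109/56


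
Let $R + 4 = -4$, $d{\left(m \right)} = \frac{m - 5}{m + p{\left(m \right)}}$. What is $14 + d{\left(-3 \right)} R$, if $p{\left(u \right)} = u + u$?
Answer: $\frac{62}{9} \approx 6.8889$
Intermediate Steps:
$p{\left(u \right)} = 2 u$
$d{\left(m \right)} = \frac{-5 + m}{3 m}$ ($d{\left(m \right)} = \frac{m - 5}{m + 2 m} = \frac{-5 + m}{3 m}$)
$R = -8$ ($R = -4 - 4 = -8$)
$14 + d{\left(-3 \right)} R = 14 + \frac{-5 - 3}{3 \left(-3\right)} \left(-8\right) = 14 + \frac{1}{3} \left(- \frac{1}{3}\right) \left(-8\right) \left(-8\right) = 14 + \frac{8}{9} \left(-8\right) = 14 - \frac{64}{9} = \frac{62}{9}$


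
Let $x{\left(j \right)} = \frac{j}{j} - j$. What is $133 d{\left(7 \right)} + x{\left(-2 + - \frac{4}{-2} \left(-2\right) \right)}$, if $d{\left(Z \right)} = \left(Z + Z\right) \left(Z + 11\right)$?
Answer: $33523$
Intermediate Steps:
$x{\left(j \right)} = 1 - j$
$d{\left(Z \right)} = 2 Z \left(11 + Z\right)$
$133 d{\left(7 \right)} + x{\left(-2 + - \frac{4}{-2} \left(-2\right) \right)} = 133 \cdot 2 \cdot 7 \left(11 + 7\right) - \left(-3 + - \frac{4}{-2} \left(-2\right)\right) = 133 \cdot 2 \cdot 7 \cdot 18 - \left(-3 + \left(-4\right) \left(- \frac{1}{2}\right) \left(-2\right)\right) = 133 \cdot 252 + \left(1 - \left(-2 + 2 \left(-2\right)\right)\right) = 33516 + \left(1 - \left(-2 - 4\right)\right) = 33516 + \left(1 - -6\right) = 33516 + \left(1 + 6\right) = 33516 + 7 = 33523$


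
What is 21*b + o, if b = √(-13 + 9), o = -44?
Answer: -44 + 42*I ≈ -44.0 + 42.0*I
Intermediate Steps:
b = 2*I (b = √(-4) = 2*I ≈ 2.0*I)
21*b + o = 21*(2*I) - 44 = 42*I - 44 = -44 + 42*I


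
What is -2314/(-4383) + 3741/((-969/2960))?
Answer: -16177431538/1415709 ≈ -11427.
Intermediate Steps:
-2314/(-4383) + 3741/((-969/2960)) = -2314*(-1/4383) + 3741/((-969*1/2960)) = 2314/4383 + 3741/(-969/2960) = 2314/4383 + 3741*(-2960/969) = 2314/4383 - 3691120/323 = -16177431538/1415709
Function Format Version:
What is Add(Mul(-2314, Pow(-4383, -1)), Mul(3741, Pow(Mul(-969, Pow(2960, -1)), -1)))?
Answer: Rational(-16177431538, 1415709) ≈ -11427.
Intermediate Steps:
Add(Mul(-2314, Pow(-4383, -1)), Mul(3741, Pow(Mul(-969, Pow(2960, -1)), -1))) = Add(Mul(-2314, Rational(-1, 4383)), Mul(3741, Pow(Mul(-969, Rational(1, 2960)), -1))) = Add(Rational(2314, 4383), Mul(3741, Pow(Rational(-969, 2960), -1))) = Add(Rational(2314, 4383), Mul(3741, Rational(-2960, 969))) = Add(Rational(2314, 4383), Rational(-3691120, 323)) = Rational(-16177431538, 1415709)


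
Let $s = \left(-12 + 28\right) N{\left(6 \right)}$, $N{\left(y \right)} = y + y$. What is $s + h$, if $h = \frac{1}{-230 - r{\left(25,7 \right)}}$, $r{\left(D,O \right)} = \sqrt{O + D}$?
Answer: $\frac{5075213}{26434} + \frac{\sqrt{2}}{13217} \approx 192.0$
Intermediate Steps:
$N{\left(y \right)} = 2 y$
$r{\left(D,O \right)} = \sqrt{D + O}$
$s = 192$ ($s = \left(-12 + 28\right) 2 \cdot 6 = 16 \cdot 12 = 192$)
$h = \frac{1}{-230 - 4 \sqrt{2}}$ ($h = \frac{1}{-230 - \sqrt{25 + 7}} = \frac{1}{-230 - \sqrt{32}} = \frac{1}{-230 - 4 \sqrt{2}} \approx -0.0042435$)
$s + h = 192 - \left(\frac{115}{26434} - \frac{\sqrt{2}}{13217}\right) = \frac{5075213}{26434} + \frac{\sqrt{2}}{13217}$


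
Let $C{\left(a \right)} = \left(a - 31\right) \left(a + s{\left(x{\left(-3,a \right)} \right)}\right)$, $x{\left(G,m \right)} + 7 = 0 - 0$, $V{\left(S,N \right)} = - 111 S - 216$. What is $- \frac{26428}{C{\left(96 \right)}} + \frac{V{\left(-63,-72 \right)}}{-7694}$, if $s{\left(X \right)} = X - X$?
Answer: $- \frac{30703189}{6001320} \approx -5.1161$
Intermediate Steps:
$V{\left(S,N \right)} = -216 - 111 S$
$x{\left(G,m \right)} = -7$ ($x{\left(G,m \right)} = -7 + \left(0 - 0\right) = -7 + \left(0 + 0\right) = -7 + 0 = -7$)
$s{\left(X \right)} = 0$
$C{\left(a \right)} = a \left(-31 + a\right)$ ($C{\left(a \right)} = \left(a - 31\right) \left(a + 0\right) = \left(-31 + a\right) a = a \left(-31 + a\right)$)
$- \frac{26428}{C{\left(96 \right)}} + \frac{V{\left(-63,-72 \right)}}{-7694} = - \frac{26428}{96 \left(-31 + 96\right)} + \frac{-216 - -6993}{-7694} = - \frac{26428}{96 \cdot 65} + \left(-216 + 6993\right) \left(- \frac{1}{7694}\right) = - \frac{26428}{6240} + 6777 \left(- \frac{1}{7694}\right) = \left(-26428\right) \frac{1}{6240} - \frac{6777}{7694} = - \frac{6607}{1560} - \frac{6777}{7694} = - \frac{30703189}{6001320}$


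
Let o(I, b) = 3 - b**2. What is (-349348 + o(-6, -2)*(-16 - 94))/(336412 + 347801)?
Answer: -349238/684213 ≈ -0.51042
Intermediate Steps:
(-349348 + o(-6, -2)*(-16 - 94))/(336412 + 347801) = (-349348 + (3 - 1*(-2)**2)*(-16 - 94))/(336412 + 347801) = (-349348 + (3 - 1*4)*(-110))/684213 = (-349348 + (3 - 4)*(-110))*(1/684213) = (-349348 - 1*(-110))*(1/684213) = (-349348 + 110)*(1/684213) = -349238*1/684213 = -349238/684213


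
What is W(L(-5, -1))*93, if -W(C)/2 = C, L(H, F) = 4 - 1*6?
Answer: 372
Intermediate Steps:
L(H, F) = -2 (L(H, F) = 4 - 6 = -2)
W(C) = -2*C
W(L(-5, -1))*93 = -2*(-2)*93 = 4*93 = 372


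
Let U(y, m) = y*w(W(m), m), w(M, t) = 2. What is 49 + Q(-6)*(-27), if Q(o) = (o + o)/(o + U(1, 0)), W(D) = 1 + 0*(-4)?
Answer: -32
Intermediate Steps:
W(D) = 1 (W(D) = 1 + 0 = 1)
U(y, m) = 2*y (U(y, m) = y*2 = 2*y)
Q(o) = 2*o/(2 + o) (Q(o) = (o + o)/(o + 2*1) = (2*o)/(o + 2) = (2*o)/(2 + o) = 2*o/(2 + o))
49 + Q(-6)*(-27) = 49 + (2*(-6)/(2 - 6))*(-27) = 49 + (2*(-6)/(-4))*(-27) = 49 + (2*(-6)*(-1/4))*(-27) = 49 + 3*(-27) = 49 - 81 = -32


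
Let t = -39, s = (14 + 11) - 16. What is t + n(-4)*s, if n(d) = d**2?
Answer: 105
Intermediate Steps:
s = 9 (s = 25 - 16 = 9)
t + n(-4)*s = -39 + (-4)**2*9 = -39 + 16*9 = -39 + 144 = 105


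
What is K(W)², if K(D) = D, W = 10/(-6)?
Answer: 25/9 ≈ 2.7778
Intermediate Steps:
W = -5/3 (W = 10*(-⅙) = -5/3 ≈ -1.6667)
K(W)² = (-5/3)² = 25/9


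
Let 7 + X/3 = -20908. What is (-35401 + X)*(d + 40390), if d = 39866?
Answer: -7876805376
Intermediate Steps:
X = -62745 (X = -21 + 3*(-20908) = -21 - 62724 = -62745)
(-35401 + X)*(d + 40390) = (-35401 - 62745)*(39866 + 40390) = -98146*80256 = -7876805376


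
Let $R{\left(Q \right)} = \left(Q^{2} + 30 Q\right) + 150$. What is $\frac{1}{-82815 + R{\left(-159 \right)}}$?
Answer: $- \frac{1}{62154} \approx -1.6089 \cdot 10^{-5}$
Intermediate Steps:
$R{\left(Q \right)} = 150 + Q^{2} + 30 Q$
$\frac{1}{-82815 + R{\left(-159 \right)}} = \frac{1}{-82815 + \left(150 + \left(-159\right)^{2} + 30 \left(-159\right)\right)} = \frac{1}{-82815 + \left(150 + 25281 - 4770\right)} = \frac{1}{-82815 + 20661} = \frac{1}{-62154} = - \frac{1}{62154}$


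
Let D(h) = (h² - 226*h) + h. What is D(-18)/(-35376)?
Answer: -729/5896 ≈ -0.12364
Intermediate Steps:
D(h) = h² - 225*h
D(-18)/(-35376) = -18*(-225 - 18)/(-35376) = -18*(-243)*(-1/35376) = 4374*(-1/35376) = -729/5896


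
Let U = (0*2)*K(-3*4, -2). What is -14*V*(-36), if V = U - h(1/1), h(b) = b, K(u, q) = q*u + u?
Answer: -504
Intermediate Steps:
K(u, q) = u + q*u
U = 0 (U = (0*2)*((-3*4)*(1 - 2)) = 0*(-12*(-1)) = 0*12 = 0)
V = -1 (V = 0 - 1/1 = 0 - 1 = -1)
-14*V*(-36) = -14*(-1)*(-36) = 14*(-36) = -504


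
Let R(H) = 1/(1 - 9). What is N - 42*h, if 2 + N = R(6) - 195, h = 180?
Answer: -62057/8 ≈ -7757.1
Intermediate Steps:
R(H) = -⅛ (R(H) = 1/(-8) = -⅛)
N = -1577/8 (N = -2 + (-⅛ - 195) = -2 - 1561/8 = -1577/8 ≈ -197.13)
N - 42*h = -1577/8 - 42*180 = -1577/8 - 7560 = -62057/8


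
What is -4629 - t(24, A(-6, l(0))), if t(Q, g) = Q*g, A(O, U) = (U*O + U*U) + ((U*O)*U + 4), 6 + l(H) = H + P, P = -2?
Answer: 1803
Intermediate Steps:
l(H) = -8 + H (l(H) = -6 + (H - 2) = -6 + (-2 + H) = -8 + H)
A(O, U) = 4 + U**2 + O*U + O*U**2 (A(O, U) = (O*U + U**2) + ((O*U)*U + 4) = (U**2 + O*U) + (O*U**2 + 4) = (U**2 + O*U) + (4 + O*U**2) = 4 + U**2 + O*U + O*U**2)
-4629 - t(24, A(-6, l(0))) = -4629 - 24*(4 + (-8 + 0)**2 - 6*(-8 + 0) - 6*(-8 + 0)**2) = -4629 - 24*(4 + (-8)**2 - 6*(-8) - 6*(-8)**2) = -4629 - 24*(4 + 64 + 48 - 6*64) = -4629 - 24*(4 + 64 + 48 - 384) = -4629 - 24*(-268) = -4629 - 1*(-6432) = -4629 + 6432 = 1803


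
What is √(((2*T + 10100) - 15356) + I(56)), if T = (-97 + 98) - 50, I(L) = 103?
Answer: I*√5251 ≈ 72.464*I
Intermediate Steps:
T = -49 (T = 1 - 50 = -49)
√(((2*T + 10100) - 15356) + I(56)) = √(((2*(-49) + 10100) - 15356) + 103) = √(((-98 + 10100) - 15356) + 103) = √((10002 - 15356) + 103) = √(-5354 + 103) = √(-5251) = I*√5251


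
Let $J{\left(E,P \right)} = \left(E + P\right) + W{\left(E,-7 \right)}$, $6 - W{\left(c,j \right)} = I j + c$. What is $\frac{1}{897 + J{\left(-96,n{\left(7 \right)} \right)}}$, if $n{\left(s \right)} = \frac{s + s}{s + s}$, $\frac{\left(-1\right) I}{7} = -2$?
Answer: $\frac{1}{1002} \approx 0.000998$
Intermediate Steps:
$I = 14$ ($I = \left(-7\right) \left(-2\right) = 14$)
$n{\left(s \right)} = 1$ ($n{\left(s \right)} = \frac{2 s}{2 s} = 2 s \frac{1}{2 s} = 1$)
$W{\left(c,j \right)} = 6 - c - 14 j$ ($W{\left(c,j \right)} = 6 - \left(14 j + c\right) = 6 - \left(c + 14 j\right) = 6 - c - 14 j$)
$J{\left(E,P \right)} = 104 + P$ ($J{\left(E,P \right)} = \left(E + P\right) - \left(-104 + E\right) = 104 + P$)
$\frac{1}{897 + J{\left(-96,n{\left(7 \right)} \right)}} = \frac{1}{897 + \left(104 + 1\right)} = \frac{1}{897 + 105} = \frac{1}{1002}$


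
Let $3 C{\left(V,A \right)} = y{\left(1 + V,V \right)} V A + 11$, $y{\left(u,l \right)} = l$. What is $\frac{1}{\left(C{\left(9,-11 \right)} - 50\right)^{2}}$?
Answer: $\frac{9}{1060900} \approx 8.4834 \cdot 10^{-6}$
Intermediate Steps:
$C{\left(V,A \right)} = \frac{11}{3} + \frac{A V^{2}}{3}$ ($C{\left(V,A \right)} = \frac{V V A + 11}{3} = \frac{V^{2} A + 11}{3} = \frac{A V^{2} + 11}{3} = \frac{11 + A V^{2}}{3} = \frac{11}{3} + \frac{A V^{2}}{3}$)
$\frac{1}{\left(C{\left(9,-11 \right)} - 50\right)^{2}} = \frac{1}{\left(\left(\frac{11}{3} + \frac{1}{3} \left(-11\right) 9^{2}\right) - 50\right)^{2}} = \frac{1}{\left(\left(\frac{11}{3} + \frac{1}{3} \left(-11\right) 81\right) - 50\right)^{2}} = \frac{1}{\left(\left(\frac{11}{3} - 297\right) - 50\right)^{2}} = \frac{1}{\left(- \frac{880}{3} - 50\right)^{2}} = \frac{1}{\left(- \frac{1030}{3}\right)^{2}} = \frac{1}{\frac{1060900}{9}} = \frac{9}{1060900}$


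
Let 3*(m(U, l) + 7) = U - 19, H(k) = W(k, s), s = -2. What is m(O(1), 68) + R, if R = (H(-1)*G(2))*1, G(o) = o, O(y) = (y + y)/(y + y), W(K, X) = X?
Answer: -17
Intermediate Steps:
O(y) = 1 (O(y) = (2*y)/((2*y)) = (2*y)*(1/(2*y)) = 1)
H(k) = -2
m(U, l) = -40/3 + U/3 (m(U, l) = -7 + (U - 19)/3 = -7 + (-19 + U)/3 = -7 + (-19/3 + U/3) = -40/3 + U/3)
R = -4 (R = -2*2*1 = -4*1 = -4)
m(O(1), 68) + R = (-40/3 + (⅓)*1) - 4 = (-40/3 + ⅓) - 4 = -13 - 4 = -17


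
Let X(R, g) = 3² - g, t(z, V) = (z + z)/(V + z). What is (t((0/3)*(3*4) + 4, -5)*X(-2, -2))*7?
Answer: -616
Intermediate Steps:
t(z, V) = 2*z/(V + z) (t(z, V) = (2*z)/(V + z) = 2*z/(V + z))
X(R, g) = 9 - g
(t((0/3)*(3*4) + 4, -5)*X(-2, -2))*7 = ((2*((0/3)*(3*4) + 4)/(-5 + ((0/3)*(3*4) + 4)))*(9 - 1*(-2)))*7 = ((2*((0*(⅓))*12 + 4)/(-5 + ((0*(⅓))*12 + 4)))*(9 + 2))*7 = ((2*(0*12 + 4)/(-5 + (0*12 + 4)))*11)*7 = ((2*(0 + 4)/(-5 + (0 + 4)))*11)*7 = ((2*4/(-5 + 4))*11)*7 = ((2*4/(-1))*11)*7 = ((2*4*(-1))*11)*7 = -8*11*7 = -88*7 = -616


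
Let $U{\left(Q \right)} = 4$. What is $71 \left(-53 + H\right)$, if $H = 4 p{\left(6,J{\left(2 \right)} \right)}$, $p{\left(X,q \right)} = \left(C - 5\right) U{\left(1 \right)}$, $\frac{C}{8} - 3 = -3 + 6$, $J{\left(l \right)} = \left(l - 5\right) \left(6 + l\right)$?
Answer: $45085$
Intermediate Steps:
$J{\left(l \right)} = \left(-5 + l\right) \left(6 + l\right)$
$C = 48$ ($C = 24 + 8 \left(-3 + 6\right) = 24 + 8 \cdot 3 = 24 + 24 = 48$)
$p{\left(X,q \right)} = 172$ ($p{\left(X,q \right)} = \left(48 - 5\right) 4 = 43 \cdot 4 = 172$)
$H = 688$ ($H = 4 \cdot 172 = 688$)
$71 \left(-53 + H\right) = 71 \left(-53 + 688\right) = 71 \cdot 635 = 45085$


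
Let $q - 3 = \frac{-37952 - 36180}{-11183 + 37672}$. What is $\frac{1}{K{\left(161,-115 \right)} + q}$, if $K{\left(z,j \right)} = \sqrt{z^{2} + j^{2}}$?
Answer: $- \frac{141318815}{27467432656441} + \frac{16138343783 \sqrt{74}}{27467432656441} \approx 0.0050491$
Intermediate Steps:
$q = \frac{5335}{26489}$ ($q = 3 + \frac{-37952 - 36180}{-11183 + 37672} = 3 - \frac{74132}{26489} = \frac{5335}{26489} \approx 0.2014$)
$K{\left(z,j \right)} = \sqrt{j^{2} + z^{2}}$
$\frac{1}{K{\left(161,-115 \right)} + q} = \frac{1}{\sqrt{\left(-115\right)^{2} + 161^{2}} + \frac{5335}{26489}} = \frac{1}{\sqrt{13225 + 25921} + \frac{5335}{26489}} = \frac{1}{\sqrt{39146} + \frac{5335}{26489}} = \frac{1}{23 \sqrt{74} + \frac{5335}{26489}} = \frac{1}{\frac{5335}{26489} + 23 \sqrt{74}}$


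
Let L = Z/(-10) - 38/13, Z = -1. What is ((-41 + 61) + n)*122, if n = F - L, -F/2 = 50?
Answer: -612013/65 ≈ -9415.6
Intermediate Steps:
F = -100 (F = -2*50 = -100)
L = -367/130 (L = -1/(-10) - 38/13 = -1*(-1/10) - 38*1/13 = 1/10 - 38/13 = -367/130 ≈ -2.8231)
n = -12633/130 (n = -100 - 1*(-367/130) = -100 + 367/130 = -12633/130 ≈ -97.177)
((-41 + 61) + n)*122 = ((-41 + 61) - 12633/130)*122 = (20 - 12633/130)*122 = -10033/130*122 = -612013/65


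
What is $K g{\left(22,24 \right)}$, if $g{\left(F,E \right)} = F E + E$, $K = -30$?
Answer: $-16560$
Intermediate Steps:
$g{\left(F,E \right)} = E + E F$ ($g{\left(F,E \right)} = E F + E = E + E F$)
$K g{\left(22,24 \right)} = - 30 \cdot 24 \left(1 + 22\right) = - 30 \cdot 24 \cdot 23 = \left(-30\right) 552 = -16560$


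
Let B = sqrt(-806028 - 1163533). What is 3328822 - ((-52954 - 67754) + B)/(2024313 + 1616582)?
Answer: 12119891496398/3640895 - I*sqrt(1969561)/3640895 ≈ 3.3288e+6 - 0.00038546*I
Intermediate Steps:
B = I*sqrt(1969561) (B = sqrt(-1969561) = I*sqrt(1969561) ≈ 1403.4*I)
3328822 - ((-52954 - 67754) + B)/(2024313 + 1616582) = 3328822 - ((-52954 - 67754) + I*sqrt(1969561))/(2024313 + 1616582) = 3328822 - (-120708 + I*sqrt(1969561))/3640895 = 3328822 - (-120708/3640895 + I*sqrt(1969561)/3640895) = 3328822 + (120708/3640895 - I*sqrt(1969561)/3640895) = 12119891496398/3640895 - I*sqrt(1969561)/3640895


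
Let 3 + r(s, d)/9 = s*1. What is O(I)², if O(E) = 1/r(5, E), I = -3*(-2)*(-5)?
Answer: 1/324 ≈ 0.0030864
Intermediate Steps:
r(s, d) = -27 + 9*s (r(s, d) = -27 + 9*(s*1) = -27 + 9*s)
I = -30 (I = 6*(-5) = -30)
O(E) = 1/18 (O(E) = 1/(-27 + 9*5) = 1/(-27 + 45) = 1/18)
O(I)² = (1/18)² = 1/324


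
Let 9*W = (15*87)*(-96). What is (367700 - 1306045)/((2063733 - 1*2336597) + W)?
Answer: 938345/286784 ≈ 3.2720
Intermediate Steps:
W = -13920 (W = ((15*87)*(-96))/9 = (1305*(-96))/9 = (⅑)*(-125280) = -13920)
(367700 - 1306045)/((2063733 - 1*2336597) + W) = (367700 - 1306045)/((2063733 - 1*2336597) - 13920) = -938345/((2063733 - 2336597) - 13920) = -938345/(-272864 - 13920) = -938345/(-286784) = -938345*(-1/286784) = 938345/286784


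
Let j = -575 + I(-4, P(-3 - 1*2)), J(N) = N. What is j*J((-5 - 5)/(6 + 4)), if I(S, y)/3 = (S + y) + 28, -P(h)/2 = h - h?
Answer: 503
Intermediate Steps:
P(h) = 0 (P(h) = -2*(h - h) = -2*0 = 0)
I(S, y) = 84 + 3*S + 3*y (I(S, y) = 3*((S + y) + 28) = 3*(28 + S + y) = 84 + 3*S + 3*y)
j = -503 (j = -575 + (84 + 3*(-4) + 3*0) = -575 + (84 - 12 + 0) = -575 + 72 = -503)
j*J((-5 - 5)/(6 + 4)) = -503*(-5 - 5)/(6 + 4) = -(-5030)/10 = -503*(-1) = 503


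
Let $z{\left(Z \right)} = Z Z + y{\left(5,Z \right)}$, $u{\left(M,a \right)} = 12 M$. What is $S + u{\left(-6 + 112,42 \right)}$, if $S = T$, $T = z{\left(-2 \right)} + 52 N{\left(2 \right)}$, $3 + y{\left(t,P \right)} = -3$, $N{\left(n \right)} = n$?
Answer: $1374$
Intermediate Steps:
$y{\left(t,P \right)} = -6$ ($y{\left(t,P \right)} = -3 - 3 = -6$)
$z{\left(Z \right)} = -6 + Z^{2}$ ($z{\left(Z \right)} = Z Z - 6 = Z^{2} - 6 = -6 + Z^{2}$)
$T = 102$ ($T = \left(-6 + \left(-2\right)^{2}\right) + 52 \cdot 2 = \left(-6 + 4\right) + 104 = -2 + 104 = 102$)
$S = 102$
$S + u{\left(-6 + 112,42 \right)} = 102 + 12 \left(-6 + 112\right) = 102 + 12 \cdot 106 = 102 + 1272 = 1374$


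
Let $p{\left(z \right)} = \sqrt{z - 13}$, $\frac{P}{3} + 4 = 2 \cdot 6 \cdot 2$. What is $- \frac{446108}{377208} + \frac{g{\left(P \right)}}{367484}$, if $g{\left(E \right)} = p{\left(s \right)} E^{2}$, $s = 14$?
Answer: $- \frac{60125593}{51264018} \approx -1.1729$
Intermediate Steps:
$P = 60$ ($P = -12 + 3 \cdot 2 \cdot 6 \cdot 2 = -12 + 3 \cdot 12 \cdot 2 = -12 + 3 \cdot 24 = -12 + 72 = 60$)
$p{\left(z \right)} = \sqrt{-13 + z}$
$g{\left(E \right)} = E^{2}$ ($g{\left(E \right)} = \sqrt{-13 + 14} E^{2} = \sqrt{1} E^{2} = 1 E^{2} = E^{2}$)
$- \frac{446108}{377208} + \frac{g{\left(P \right)}}{367484} = - \frac{446108}{377208} + \frac{60^{2}}{367484} = \left(-446108\right) \frac{1}{377208} + 3600 \cdot \frac{1}{367484} = - \frac{8579}{7254} + \frac{900}{91871} = - \frac{60125593}{51264018}$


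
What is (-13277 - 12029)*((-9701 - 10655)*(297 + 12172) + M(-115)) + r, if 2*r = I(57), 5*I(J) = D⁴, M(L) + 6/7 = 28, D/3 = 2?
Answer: 224809970568276/35 ≈ 6.4231e+12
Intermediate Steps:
D = 6 (D = 3*2 = 6)
M(L) = 190/7 (M(L) = -6/7 + 28 = 190/7)
I(J) = 1296/5 (I(J) = (⅕)*6⁴ = (⅕)*1296 = 1296/5)
r = 648/5 (r = (½)*(1296/5) = 648/5 ≈ 129.60)
(-13277 - 12029)*((-9701 - 10655)*(297 + 12172) + M(-115)) + r = (-13277 - 12029)*((-9701 - 10655)*(297 + 12172) + 190/7) + 648/5 = -25306*(-20356*12469 + 190/7) + 648/5 = -25306*(-253818964 + 190/7) + 648/5 = -25306*(-1776732558/7) + 648/5 = 44961994112748/7 + 648/5 = 224809970568276/35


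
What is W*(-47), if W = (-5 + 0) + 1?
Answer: 188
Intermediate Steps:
W = -4 (W = -5 + 1 = -4)
W*(-47) = -4*(-47) = 188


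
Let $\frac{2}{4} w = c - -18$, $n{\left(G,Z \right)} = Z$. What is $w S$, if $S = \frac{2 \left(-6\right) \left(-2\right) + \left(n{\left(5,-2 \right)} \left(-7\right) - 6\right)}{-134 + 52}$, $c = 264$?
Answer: $- \frac{9024}{41} \approx -220.1$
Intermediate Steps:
$w = 564$ ($w = 2 \left(264 - -18\right) = 2 \left(264 + 18\right) = 2 \cdot 282 = 564$)
$S = - \frac{16}{41}$ ($S = \frac{2 \left(-6\right) \left(-2\right) - -8}{-134 + 52} = \frac{\left(-12\right) \left(-2\right) + \left(14 - 6\right)}{-82} = \left(24 + 8\right) \left(- \frac{1}{82}\right) = 32 \left(- \frac{1}{82}\right) = - \frac{16}{41} \approx -0.39024$)
$w S = 564 \left(- \frac{16}{41}\right) = - \frac{9024}{41}$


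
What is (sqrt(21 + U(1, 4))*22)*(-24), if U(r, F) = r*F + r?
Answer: -528*sqrt(26) ≈ -2692.3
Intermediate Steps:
U(r, F) = r + F*r (U(r, F) = F*r + r = r + F*r)
(sqrt(21 + U(1, 4))*22)*(-24) = (sqrt(21 + 1*(1 + 4))*22)*(-24) = (sqrt(21 + 1*5)*22)*(-24) = (sqrt(21 + 5)*22)*(-24) = (sqrt(26)*22)*(-24) = (22*sqrt(26))*(-24) = -528*sqrt(26)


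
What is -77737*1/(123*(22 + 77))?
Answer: -7067/1107 ≈ -6.3839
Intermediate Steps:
-77737*1/(123*(22 + 77)) = -77737/(99*123) = -77737/12177 = -77737*1/12177 = -7067/1107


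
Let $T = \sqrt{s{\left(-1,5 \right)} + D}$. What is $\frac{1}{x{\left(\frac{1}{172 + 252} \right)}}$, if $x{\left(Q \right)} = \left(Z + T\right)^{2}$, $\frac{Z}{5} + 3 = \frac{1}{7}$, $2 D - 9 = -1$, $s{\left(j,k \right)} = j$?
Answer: $\frac{49}{\left(100 - 7 \sqrt{3}\right)^{2}} \approx 0.0063454$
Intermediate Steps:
$D = 4$ ($D = \frac{9}{2} + \frac{1}{2} \left(-1\right) = \frac{9}{2} - \frac{1}{2} = 4$)
$Z = - \frac{100}{7}$ ($Z = -15 + \frac{5}{7} = - \frac{100}{7} \approx -14.286$)
$T = \sqrt{3}$ ($T = \sqrt{-1 + 4} = \sqrt{3} \approx 1.732$)
$x{\left(Q \right)} = \left(- \frac{100}{7} + \sqrt{3}\right)^{2}$
$\frac{1}{x{\left(\frac{1}{172 + 252} \right)}} = \frac{1}{\frac{10147}{49} - \frac{200 \sqrt{3}}{7}}$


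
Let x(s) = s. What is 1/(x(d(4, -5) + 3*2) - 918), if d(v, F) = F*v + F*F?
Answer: -1/907 ≈ -0.0011025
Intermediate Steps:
d(v, F) = F**2 + F*v (d(v, F) = F*v + F**2 = F**2 + F*v)
1/(x(d(4, -5) + 3*2) - 918) = 1/((-5*(-5 + 4) + 3*2) - 918) = 1/((-5*(-1) + 6) - 918) = 1/((5 + 6) - 918) = 1/(11 - 918) = 1/(-907) = -1/907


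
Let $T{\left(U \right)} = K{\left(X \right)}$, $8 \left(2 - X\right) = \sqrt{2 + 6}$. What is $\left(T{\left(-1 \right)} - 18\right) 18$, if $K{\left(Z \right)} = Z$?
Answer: $-288 - \frac{9 \sqrt{2}}{2} \approx -294.36$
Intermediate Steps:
$X = 2 - \frac{\sqrt{2}}{4}$ ($X = 2 - \frac{\sqrt{2 + 6}}{8} = 2 - \frac{\sqrt{8}}{8} = 2 - \frac{2 \sqrt{2}}{8} = 2 - \frac{\sqrt{2}}{4} \approx 1.6464$)
$T{\left(U \right)} = 2 - \frac{\sqrt{2}}{4}$
$\left(T{\left(-1 \right)} - 18\right) 18 = \left(\left(2 - \frac{\sqrt{2}}{4}\right) - 18\right) 18 = \left(-16 - \frac{\sqrt{2}}{4}\right) 18 = -288 - \frac{9 \sqrt{2}}{2}$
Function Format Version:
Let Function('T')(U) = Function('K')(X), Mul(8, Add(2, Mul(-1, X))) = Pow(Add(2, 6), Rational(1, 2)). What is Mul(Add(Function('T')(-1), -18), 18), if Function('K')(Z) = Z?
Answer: Add(-288, Mul(Rational(-9, 2), Pow(2, Rational(1, 2)))) ≈ -294.36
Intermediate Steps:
X = Add(2, Mul(Rational(-1, 4), Pow(2, Rational(1, 2)))) (X = Add(2, Mul(Rational(-1, 8), Pow(Add(2, 6), Rational(1, 2)))) = Add(2, Mul(Rational(-1, 8), Pow(8, Rational(1, 2)))) = Add(2, Mul(Rational(-1, 8), Mul(2, Pow(2, Rational(1, 2))))) = Add(2, Mul(Rational(-1, 4), Pow(2, Rational(1, 2)))) ≈ 1.6464)
Function('T')(U) = Add(2, Mul(Rational(-1, 4), Pow(2, Rational(1, 2))))
Mul(Add(Function('T')(-1), -18), 18) = Mul(Add(Add(2, Mul(Rational(-1, 4), Pow(2, Rational(1, 2)))), -18), 18) = Mul(Add(-16, Mul(Rational(-1, 4), Pow(2, Rational(1, 2)))), 18) = Add(-288, Mul(Rational(-9, 2), Pow(2, Rational(1, 2))))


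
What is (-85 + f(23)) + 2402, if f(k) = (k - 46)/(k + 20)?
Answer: 99608/43 ≈ 2316.5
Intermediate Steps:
f(k) = (-46 + k)/(20 + k)
(-85 + f(23)) + 2402 = (-85 + (-46 + 23)/(20 + 23)) + 2402 = (-85 - 23/43) + 2402 = -3678/43 + 2402 = 99608/43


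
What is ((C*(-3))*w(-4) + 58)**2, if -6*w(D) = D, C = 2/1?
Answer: 2916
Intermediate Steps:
C = 2 (C = 2*1 = 2)
w(D) = -D/6
((C*(-3))*w(-4) + 58)**2 = ((2*(-3))*(-1/6*(-4)) + 58)**2 = (-6*2/3 + 58)**2 = (-4 + 58)**2 = 54**2 = 2916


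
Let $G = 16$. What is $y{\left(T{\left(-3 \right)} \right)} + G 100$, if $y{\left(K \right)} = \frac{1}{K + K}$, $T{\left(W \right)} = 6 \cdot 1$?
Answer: $\frac{19201}{12} \approx 1600.1$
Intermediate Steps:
$T{\left(W \right)} = 6$
$y{\left(K \right)} = \frac{1}{2 K}$
$y{\left(T{\left(-3 \right)} \right)} + G 100 = \frac{1}{2 \cdot 6} + 16 \cdot 100 = \frac{1}{2} \cdot \frac{1}{6} + 1600 = \frac{1}{12} + 1600 = \frac{19201}{12}$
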